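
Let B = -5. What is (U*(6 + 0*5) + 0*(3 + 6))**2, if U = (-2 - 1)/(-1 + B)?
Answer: 9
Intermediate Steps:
U = 1/2 (U = (-2 - 1)/(-1 - 5) = -3/(-6) = -3*(-1/6) = 1/2 ≈ 0.50000)
(U*(6 + 0*5) + 0*(3 + 6))**2 = ((6 + 0*5)/2 + 0*(3 + 6))**2 = ((6 + 0)/2 + 0*9)**2 = ((1/2)*6 + 0)**2 = (3 + 0)**2 = 3**2 = 9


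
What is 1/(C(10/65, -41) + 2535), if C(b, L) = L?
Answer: 1/2494 ≈ 0.00040096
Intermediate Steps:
1/(C(10/65, -41) + 2535) = 1/(-41 + 2535) = 1/2494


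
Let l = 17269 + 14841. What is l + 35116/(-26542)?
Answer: 426114252/13271 ≈ 32109.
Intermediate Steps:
l = 32110
l + 35116/(-26542) = 32110 + 35116/(-26542) = 32110 + 35116*(-1/26542) = 32110 - 17558/13271 = 426114252/13271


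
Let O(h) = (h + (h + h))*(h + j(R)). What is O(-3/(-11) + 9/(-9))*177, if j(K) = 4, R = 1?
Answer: -152928/121 ≈ -1263.9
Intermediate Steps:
O(h) = 3*h*(4 + h) (O(h) = (h + (h + h))*(h + 4) = (h + 2*h)*(4 + h) = (3*h)*(4 + h) = 3*h*(4 + h))
O(-3/(-11) + 9/(-9))*177 = (3*(-3/(-11) + 9/(-9))*(4 + (-3/(-11) + 9/(-9))))*177 = (3*(-3*(-1/11) + 9*(-⅑))*(4 + (-3*(-1/11) + 9*(-⅑))))*177 = (3*(3/11 - 1)*(4 + (3/11 - 1)))*177 = (3*(-8/11)*(4 - 8/11))*177 = (3*(-8/11)*(36/11))*177 = -864/121*177 = -152928/121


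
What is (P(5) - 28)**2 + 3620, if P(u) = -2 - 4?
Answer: 4776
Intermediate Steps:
P(u) = -6
(P(5) - 28)**2 + 3620 = (-6 - 28)**2 + 3620 = (-34)**2 + 3620 = 1156 + 3620 = 4776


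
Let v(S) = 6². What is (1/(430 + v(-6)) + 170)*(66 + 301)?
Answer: 29074107/466 ≈ 62391.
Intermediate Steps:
v(S) = 36
(1/(430 + v(-6)) + 170)*(66 + 301) = (1/(430 + 36) + 170)*(66 + 301) = (1/466 + 170)*367 = (79221/466)*367 = 29074107/466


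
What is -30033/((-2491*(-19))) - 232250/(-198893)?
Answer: 106783123/200285251 ≈ 0.53316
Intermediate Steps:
-30033/((-2491*(-19))) - 232250/(-198893) = -30033/47329 - 232250*(-1/198893) = -30033*1/47329 + 232250/198893 = -639/1007 + 232250/198893 = 106783123/200285251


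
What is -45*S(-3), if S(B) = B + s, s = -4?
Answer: 315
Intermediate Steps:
S(B) = -4 + B (S(B) = B - 4 = -4 + B)
-45*S(-3) = -45*(-4 - 3) = -45*(-7) = 315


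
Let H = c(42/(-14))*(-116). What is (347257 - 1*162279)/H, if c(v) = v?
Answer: 92489/174 ≈ 531.55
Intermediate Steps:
H = 348 (H = (42/(-14))*(-116) = (42*(-1/14))*(-116) = -3*(-116) = 348)
(347257 - 1*162279)/H = (347257 - 1*162279)/348 = (347257 - 162279)*(1/348) = 184978*(1/348) = 92489/174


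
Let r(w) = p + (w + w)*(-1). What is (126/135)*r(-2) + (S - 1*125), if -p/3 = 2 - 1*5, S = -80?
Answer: -2893/15 ≈ -192.87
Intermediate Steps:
p = 9 (p = -3*(2 - 1*5) = -3*(2 - 5) = -3*(-3) = 9)
r(w) = 9 - 2*w (r(w) = 9 + (w + w)*(-1) = 9 + (2*w)*(-1) = 9 - 2*w)
(126/135)*r(-2) + (S - 1*125) = (126/135)*(9 - 2*(-2)) + (-80 - 1*125) = (126*(1/135))*(9 + 4) + (-80 - 125) = (14/15)*13 - 205 = 182/15 - 205 = -2893/15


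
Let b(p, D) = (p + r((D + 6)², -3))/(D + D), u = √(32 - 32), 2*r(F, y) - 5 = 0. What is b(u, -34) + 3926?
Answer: 533931/136 ≈ 3926.0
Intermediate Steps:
r(F, y) = 5/2 (r(F, y) = 5/2 + (½)*0 = 5/2 + 0 = 5/2)
u = 0 (u = √0 = 0)
b(p, D) = (5/2 + p)/(2*D) (b(p, D) = (p + 5/2)/(D + D) = (5/2 + p)/((2*D)) = (5/2 + p)*(1/(2*D)) = (5/2 + p)/(2*D))
b(u, -34) + 3926 = (¼)*(5 + 2*0)/(-34) + 3926 = (¼)*(-1/34)*(5 + 0) + 3926 = (¼)*(-1/34)*5 + 3926 = -5/136 + 3926 = 533931/136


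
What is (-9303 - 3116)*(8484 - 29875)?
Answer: 265654829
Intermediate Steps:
(-9303 - 3116)*(8484 - 29875) = -12419*(-21391) = 265654829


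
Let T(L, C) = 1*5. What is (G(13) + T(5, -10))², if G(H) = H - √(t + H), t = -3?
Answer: (18 - √10)² ≈ 220.16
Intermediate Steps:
T(L, C) = 5
G(H) = H - √(-3 + H)
(G(13) + T(5, -10))² = ((13 - √(-3 + 13)) + 5)² = ((13 - √10) + 5)² = (18 - √10)²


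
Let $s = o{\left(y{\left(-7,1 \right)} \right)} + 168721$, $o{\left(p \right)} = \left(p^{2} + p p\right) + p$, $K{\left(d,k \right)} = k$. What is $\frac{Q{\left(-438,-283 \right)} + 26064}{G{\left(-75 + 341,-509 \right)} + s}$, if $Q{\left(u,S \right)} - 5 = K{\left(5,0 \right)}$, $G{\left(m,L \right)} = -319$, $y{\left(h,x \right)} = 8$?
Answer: $\frac{26069}{168538} \approx 0.15468$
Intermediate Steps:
$o{\left(p \right)} = p + 2 p^{2}$ ($o{\left(p \right)} = \left(p^{2} + p^{2}\right) + p = 2 p^{2} + p = p + 2 p^{2}$)
$Q{\left(u,S \right)} = 5$ ($Q{\left(u,S \right)} = 5 + 0 = 5$)
$s = 168857$ ($s = 8 \left(1 + 2 \cdot 8\right) + 168721 = 8 \left(1 + 16\right) + 168721 = 8 \cdot 17 + 168721 = 136 + 168721 = 168857$)
$\frac{Q{\left(-438,-283 \right)} + 26064}{G{\left(-75 + 341,-509 \right)} + s} = \frac{5 + 26064}{-319 + 168857} = \frac{26069}{168538}$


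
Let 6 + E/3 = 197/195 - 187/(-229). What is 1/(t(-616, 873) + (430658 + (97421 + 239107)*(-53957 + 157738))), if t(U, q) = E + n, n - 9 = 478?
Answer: 14885/519868203504653 ≈ 2.8632e-11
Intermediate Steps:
n = 487 (n = 9 + 478 = 487)
E = -186352/14885 (E = -18 + 3*(197/195 - 187/(-229)) = -18 + 3*(197*(1/195) - 187*(-1/229)) = -18 + 3*(197/195 + 187/229) = -18 + 3*(81578/44655) = -18 + 81578/14885 = -186352/14885 ≈ -12.519)
t(U, q) = 7062643/14885 (t(U, q) = -186352/14885 + 487 = 7062643/14885)
1/(t(-616, 873) + (430658 + (97421 + 239107)*(-53957 + 157738))) = 1/(7062643/14885 + (430658 + (97421 + 239107)*(-53957 + 157738))) = 1/(7062643/14885 + (430658 + 336528*103781)) = 1/(7062643/14885 + (430658 + 34925212368)) = 1/(7062643/14885 + 34925643026) = 1/(519868203504653/14885) = 14885/519868203504653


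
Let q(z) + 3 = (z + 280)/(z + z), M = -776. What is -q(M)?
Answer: 260/97 ≈ 2.6804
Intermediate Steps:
q(z) = -3 + (280 + z)/(2*z) (q(z) = -3 + (z + 280)/(z + z) = -3 + (280 + z)/((2*z)) = -3 + (280 + z)*(1/(2*z)) = -3 + (280 + z)/(2*z))
-q(M) = -(-5/2 + 140/(-776)) = -(-5/2 + 140*(-1/776)) = -(-5/2 - 35/194) = -1*(-260/97) = 260/97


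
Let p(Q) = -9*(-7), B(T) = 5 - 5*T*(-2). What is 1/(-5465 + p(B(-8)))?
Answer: -1/5402 ≈ -0.00018512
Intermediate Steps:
B(T) = 5 + 10*T
p(Q) = 63
1/(-5465 + p(B(-8))) = 1/(-5465 + 63) = 1/(-5402) = -1/5402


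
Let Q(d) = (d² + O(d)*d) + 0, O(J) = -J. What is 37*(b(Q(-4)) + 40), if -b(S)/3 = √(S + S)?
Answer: 1480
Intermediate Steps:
Q(d) = 0 (Q(d) = (d² + (-d)*d) + 0 = (d² - d²) + 0 = 0 + 0 = 0)
b(S) = -3*√2*√S (b(S) = -3*√(S + S) = -3*√2*√S)
37*(b(Q(-4)) + 40) = 37*(-3*√2*√0 + 40) = 37*(-3*√2*0 + 40) = 37*(0 + 40) = 37*40 = 1480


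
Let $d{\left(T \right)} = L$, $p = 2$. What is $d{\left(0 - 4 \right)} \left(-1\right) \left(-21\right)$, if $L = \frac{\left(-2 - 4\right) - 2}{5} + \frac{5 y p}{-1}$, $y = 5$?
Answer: $- \frac{5418}{5} \approx -1083.6$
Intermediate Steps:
$L = - \frac{258}{5}$ ($L = \frac{\left(-2 - 4\right) - 2}{5} + \frac{5 \cdot 5 \cdot 2}{-1} = \left(-6 - 2\right) \frac{1}{5} + 25 \cdot 2 \left(-1\right) = \left(-8\right) \frac{1}{5} + 50 \left(-1\right) = - \frac{8}{5} - 50 = - \frac{258}{5} \approx -51.6$)
$d{\left(T \right)} = - \frac{258}{5}$
$d{\left(0 - 4 \right)} \left(-1\right) \left(-21\right) = \left(- \frac{258}{5}\right) \left(-1\right) \left(-21\right) = \frac{258}{5} \left(-21\right) = - \frac{5418}{5}$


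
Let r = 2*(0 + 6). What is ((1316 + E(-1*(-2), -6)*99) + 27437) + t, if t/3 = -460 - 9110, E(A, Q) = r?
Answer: 1231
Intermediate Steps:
r = 12 (r = 2*6 = 12)
E(A, Q) = 12
t = -28710 (t = 3*(-460 - 9110) = 3*(-9570) = -28710)
((1316 + E(-1*(-2), -6)*99) + 27437) + t = ((1316 + 12*99) + 27437) - 28710 = ((1316 + 1188) + 27437) - 28710 = (2504 + 27437) - 28710 = 29941 - 28710 = 1231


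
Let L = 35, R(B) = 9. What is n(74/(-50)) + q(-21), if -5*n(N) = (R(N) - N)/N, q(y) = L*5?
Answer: 32637/185 ≈ 176.42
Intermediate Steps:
q(y) = 175 (q(y) = 35*5 = 175)
n(N) = -(9 - N)/(5*N)
n(74/(-50)) + q(-21) = (-9 + 74/(-50))/(5*((74/(-50)))) + 175 = (-9 + 74*(-1/50))/(5*((74*(-1/50)))) + 175 = (-9 - 37/25)/(5*(-37/25)) + 175 = (⅕)*(-25/37)*(-262/25) + 175 = 262/185 + 175 = 32637/185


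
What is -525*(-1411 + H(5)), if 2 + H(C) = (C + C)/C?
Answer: 740775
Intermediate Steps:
H(C) = 0 (H(C) = -2 + (C + C)/C = -2 + (2*C)/C = -2 + 2 = 0)
-525*(-1411 + H(5)) = -525*(-1411 + 0) = -525*(-1411) = 740775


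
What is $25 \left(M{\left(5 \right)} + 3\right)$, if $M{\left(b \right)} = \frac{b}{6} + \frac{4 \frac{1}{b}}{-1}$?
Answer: $\frac{455}{6} \approx 75.833$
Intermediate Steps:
$M{\left(b \right)} = - \frac{4}{b} + \frac{b}{6}$ ($M{\left(b \right)} = b \frac{1}{6} + \frac{4}{b} \left(-1\right) = \frac{b}{6} - \frac{4}{b} = - \frac{4}{b} + \frac{b}{6}$)
$25 \left(M{\left(5 \right)} + 3\right) = 25 \left(\left(- \frac{4}{5} + \frac{1}{6} \cdot 5\right) + 3\right) = 25 \left(\left(\left(-4\right) \frac{1}{5} + \frac{5}{6}\right) + 3\right) = 25 \left(\left(- \frac{4}{5} + \frac{5}{6}\right) + 3\right) = 25 \left(\frac{1}{30} + 3\right) = 25 \cdot \frac{91}{30} = \frac{455}{6}$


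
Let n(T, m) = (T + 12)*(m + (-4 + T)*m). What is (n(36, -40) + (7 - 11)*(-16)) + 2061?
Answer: -61235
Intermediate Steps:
n(T, m) = (12 + T)*(m + m*(-4 + T))
(n(36, -40) + (7 - 11)*(-16)) + 2061 = (-40*(-36 + 36² + 9*36) + (7 - 11)*(-16)) + 2061 = (-40*(-36 + 1296 + 324) - 4*(-16)) + 2061 = (-40*1584 + 64) + 2061 = (-63360 + 64) + 2061 = -63296 + 2061 = -61235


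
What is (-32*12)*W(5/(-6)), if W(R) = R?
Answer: 320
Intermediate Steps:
(-32*12)*W(5/(-6)) = (-32*12)*(5/(-6)) = -1920*(-1)/6 = -384*(-⅚) = 320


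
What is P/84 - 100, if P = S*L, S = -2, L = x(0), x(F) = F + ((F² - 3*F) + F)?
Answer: -100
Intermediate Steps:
x(F) = F² - F (x(F) = F + (F² - 2*F) = F² - F)
L = 0 (L = 0*(-1 + 0) = 0*(-1) = 0)
P = 0 (P = -2*0 = 0)
P/84 - 100 = 0/84 - 100 = 0*(1/84) - 100 = 0 - 100 = -100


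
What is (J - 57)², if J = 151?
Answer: 8836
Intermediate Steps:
(J - 57)² = (151 - 57)² = 94² = 8836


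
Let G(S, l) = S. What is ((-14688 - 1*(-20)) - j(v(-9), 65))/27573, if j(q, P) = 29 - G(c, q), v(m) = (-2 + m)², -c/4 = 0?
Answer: -4899/9191 ≈ -0.53302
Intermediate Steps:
c = 0 (c = -4*0 = 0)
j(q, P) = 29 (j(q, P) = 29 - 1*0 = 29 + 0 = 29)
((-14688 - 1*(-20)) - j(v(-9), 65))/27573 = ((-14688 - 1*(-20)) - 1*29)/27573 = ((-14688 + 20) - 29)*(1/27573) = (-14668 - 29)*(1/27573) = -14697*1/27573 = -4899/9191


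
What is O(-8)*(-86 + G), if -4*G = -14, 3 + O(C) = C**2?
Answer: -10065/2 ≈ -5032.5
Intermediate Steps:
O(C) = -3 + C**2
G = 7/2 (G = -1/4*(-14) = 7/2 ≈ 3.5000)
O(-8)*(-86 + G) = (-3 + (-8)**2)*(-86 + 7/2) = (-3 + 64)*(-165/2) = 61*(-165/2) = -10065/2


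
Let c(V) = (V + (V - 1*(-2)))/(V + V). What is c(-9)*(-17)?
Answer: -136/9 ≈ -15.111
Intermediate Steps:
c(V) = (2 + 2*V)/(2*V) (c(V) = (V + (V + 2))/((2*V)) = (V + (2 + V))*(1/(2*V)) = (2 + 2*V)*(1/(2*V)) = (2 + 2*V)/(2*V))
c(-9)*(-17) = ((1 - 9)/(-9))*(-17) = -1/9*(-8)*(-17) = (8/9)*(-17) = -136/9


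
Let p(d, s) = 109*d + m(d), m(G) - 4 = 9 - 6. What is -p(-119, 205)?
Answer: 12964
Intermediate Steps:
m(G) = 7 (m(G) = 4 + (9 - 6) = 4 + 3 = 7)
p(d, s) = 7 + 109*d (p(d, s) = 109*d + 7 = 7 + 109*d)
-p(-119, 205) = -(7 + 109*(-119)) = -(7 - 12971) = -1*(-12964) = 12964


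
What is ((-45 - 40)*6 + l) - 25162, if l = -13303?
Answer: -38975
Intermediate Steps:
((-45 - 40)*6 + l) - 25162 = ((-45 - 40)*6 - 13303) - 25162 = (-85*6 - 13303) - 25162 = (-510 - 13303) - 25162 = -13813 - 25162 = -38975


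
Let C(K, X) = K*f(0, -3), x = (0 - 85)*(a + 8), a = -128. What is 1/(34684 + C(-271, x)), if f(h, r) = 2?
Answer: 1/34142 ≈ 2.9289e-5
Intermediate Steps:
x = 10200 (x = (0 - 85)*(-128 + 8) = -85*(-120) = 10200)
C(K, X) = 2*K (C(K, X) = K*2 = 2*K)
1/(34684 + C(-271, x)) = 1/(34684 + 2*(-271)) = 1/(34684 - 542) = 1/34142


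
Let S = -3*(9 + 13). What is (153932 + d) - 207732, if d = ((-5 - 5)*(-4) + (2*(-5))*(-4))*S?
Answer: -59080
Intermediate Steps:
S = -66 (S = -3*22 = -66)
d = -5280 (d = ((-5 - 5)*(-4) + (2*(-5))*(-4))*(-66) = (-10*(-4) - 10*(-4))*(-66) = (40 + 40)*(-66) = 80*(-66) = -5280)
(153932 + d) - 207732 = (153932 - 5280) - 207732 = 148652 - 207732 = -59080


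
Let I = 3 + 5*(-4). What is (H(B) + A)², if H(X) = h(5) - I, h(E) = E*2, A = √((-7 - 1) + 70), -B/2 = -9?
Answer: (27 + √62)² ≈ 1216.2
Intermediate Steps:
B = 18 (B = -2*(-9) = 18)
I = -17 (I = 3 - 20 = -17)
A = √62 (A = √(-8 + 70) = √62 ≈ 7.8740)
h(E) = 2*E
H(X) = 27 (H(X) = 2*5 - 1*(-17) = 10 + 17 = 27)
(H(B) + A)² = (27 + √62)²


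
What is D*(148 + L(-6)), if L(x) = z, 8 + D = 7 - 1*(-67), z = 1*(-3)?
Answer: 9570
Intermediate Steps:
z = -3
D = 66 (D = -8 + (7 - 1*(-67)) = -8 + (7 + 67) = -8 + 74 = 66)
L(x) = -3
D*(148 + L(-6)) = 66*(148 - 3) = 66*145 = 9570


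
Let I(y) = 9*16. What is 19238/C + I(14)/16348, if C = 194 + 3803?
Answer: 78769598/16335739 ≈ 4.8219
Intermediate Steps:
I(y) = 144
C = 3997
19238/C + I(14)/16348 = 19238/3997 + 144/16348 = 19238*(1/3997) + 144*(1/16348) = 19238/3997 + 36/4087 = 78769598/16335739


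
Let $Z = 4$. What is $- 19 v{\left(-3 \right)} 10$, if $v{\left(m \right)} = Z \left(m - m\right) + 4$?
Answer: $-760$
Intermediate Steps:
$v{\left(m \right)} = 4$ ($v{\left(m \right)} = 4 \left(m - m\right) + 4 = 4 \cdot 0 + 4 = 0 + 4 = 4$)
$- 19 v{\left(-3 \right)} 10 = \left(-19\right) 4 \cdot 10 = \left(-76\right) 10 = -760$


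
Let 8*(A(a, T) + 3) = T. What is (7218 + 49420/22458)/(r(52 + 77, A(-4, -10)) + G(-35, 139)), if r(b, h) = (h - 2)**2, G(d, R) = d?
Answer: 1297210112/729885 ≈ 1777.3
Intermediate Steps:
A(a, T) = -3 + T/8
r(b, h) = (-2 + h)**2
(7218 + 49420/22458)/(r(52 + 77, A(-4, -10)) + G(-35, 139)) = (7218 + 49420/22458)/((-2 + (-3 + (1/8)*(-10)))**2 - 35) = (7218 + 49420*(1/22458))/((-2 + (-3 - 5/4))**2 - 35) = (7218 + 24710/11229)/((-2 - 17/4)**2 - 35) = 81075632/(11229*((-25/4)**2 - 35)) = 81075632/(11229*(625/16 - 35)) = 81075632/(11229*(65/16)) = (81075632/11229)*(16/65) = 1297210112/729885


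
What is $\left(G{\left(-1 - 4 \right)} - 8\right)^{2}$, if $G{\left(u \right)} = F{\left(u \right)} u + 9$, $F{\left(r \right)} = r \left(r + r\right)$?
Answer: $62001$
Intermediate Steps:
$F{\left(r \right)} = 2 r^{2}$ ($F{\left(r \right)} = r 2 r = 2 r^{2}$)
$G{\left(u \right)} = 9 + 2 u^{3}$ ($G{\left(u \right)} = 2 u^{2} u + 9 = 2 u^{3} + 9 = 9 + 2 u^{3}$)
$\left(G{\left(-1 - 4 \right)} - 8\right)^{2} = \left(\left(9 + 2 \left(-1 - 4\right)^{3}\right) - 8\right)^{2} = \left(\left(9 + 2 \left(-5\right)^{3}\right) - 8\right)^{2} = \left(\left(9 + 2 \left(-125\right)\right) - 8\right)^{2} = \left(\left(9 - 250\right) - 8\right)^{2} = \left(-241 - 8\right)^{2} = \left(-249\right)^{2} = 62001$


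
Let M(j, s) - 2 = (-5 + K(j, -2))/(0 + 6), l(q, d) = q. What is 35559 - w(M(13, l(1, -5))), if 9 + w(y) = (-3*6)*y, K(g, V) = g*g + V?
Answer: 36090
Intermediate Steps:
K(g, V) = V + g² (K(g, V) = g² + V = V + g²)
M(j, s) = ⅚ + j²/6 (M(j, s) = 2 + (-5 + (-2 + j²))/(0 + 6) = 2 + (-7 + j²)/6 = 2 + (-7 + j²)*(⅙) = 2 + (-7/6 + j²/6) = ⅚ + j²/6)
w(y) = -9 - 18*y (w(y) = -9 + (-3*6)*y = -9 - 18*y)
35559 - w(M(13, l(1, -5))) = 35559 - (-9 - 18*(⅚ + (⅙)*13²)) = 35559 - (-9 - 18*(⅚ + (⅙)*169)) = 35559 - (-9 - 18*(⅚ + 169/6)) = 35559 - (-9 - 18*29) = 35559 - (-9 - 522) = 35559 - 1*(-531) = 35559 + 531 = 36090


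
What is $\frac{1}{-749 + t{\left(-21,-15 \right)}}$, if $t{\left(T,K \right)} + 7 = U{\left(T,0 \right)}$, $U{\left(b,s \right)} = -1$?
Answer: $- \frac{1}{757} \approx -0.001321$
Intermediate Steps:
$t{\left(T,K \right)} = -8$ ($t{\left(T,K \right)} = -7 - 1 = -8$)
$\frac{1}{-749 + t{\left(-21,-15 \right)}} = \frac{1}{-749 - 8} = \frac{1}{-757} = - \frac{1}{757}$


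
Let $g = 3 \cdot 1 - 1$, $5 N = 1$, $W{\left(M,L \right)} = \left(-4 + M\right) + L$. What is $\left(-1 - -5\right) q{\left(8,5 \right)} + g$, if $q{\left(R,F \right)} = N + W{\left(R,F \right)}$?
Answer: $\frac{194}{5} \approx 38.8$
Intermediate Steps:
$W{\left(M,L \right)} = -4 + L + M$
$N = \frac{1}{5}$ ($N = \frac{1}{5} \cdot 1 = \frac{1}{5} \approx 0.2$)
$g = 2$ ($g = 3 - 1 = 2$)
$q{\left(R,F \right)} = - \frac{19}{5} + F + R$ ($q{\left(R,F \right)} = \frac{1}{5} + \left(-4 + F + R\right) = - \frac{19}{5} + F + R$)
$\left(-1 - -5\right) q{\left(8,5 \right)} + g = \left(-1 - -5\right) \left(- \frac{19}{5} + 5 + 8\right) + 2 = \left(-1 + 5\right) \frac{46}{5} + 2 = 4 \cdot \frac{46}{5} + 2 = \frac{184}{5} + 2 = \frac{194}{5}$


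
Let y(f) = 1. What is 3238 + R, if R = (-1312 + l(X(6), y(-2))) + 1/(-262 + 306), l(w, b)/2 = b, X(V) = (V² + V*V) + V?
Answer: 84833/44 ≈ 1928.0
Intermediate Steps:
X(V) = V + 2*V² (X(V) = (V² + V²) + V = 2*V² + V = V + 2*V²)
l(w, b) = 2*b
R = -57639/44 (R = (-1312 + 2*1) + 1/(-262 + 306) = (-1312 + 2) + 1/44 = -1310 + 1/44 = -57639/44 ≈ -1310.0)
3238 + R = 3238 - 57639/44 = 84833/44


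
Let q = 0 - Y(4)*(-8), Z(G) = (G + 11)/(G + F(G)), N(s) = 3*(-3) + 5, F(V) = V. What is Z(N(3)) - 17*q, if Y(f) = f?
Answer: -4359/8 ≈ -544.88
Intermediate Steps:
N(s) = -4 (N(s) = -9 + 5 = -4)
Z(G) = (11 + G)/(2*G) (Z(G) = (G + 11)/(G + G) = (11 + G)/((2*G)) = (11 + G)*(1/(2*G)) = (11 + G)/(2*G))
q = 32 (q = 0 - 4*(-8) = 0 - 1*(-32) = 0 + 32 = 32)
Z(N(3)) - 17*q = (½)*(11 - 4)/(-4) - 17*32 = (½)*(-¼)*7 - 544 = -7/8 - 544 = -4359/8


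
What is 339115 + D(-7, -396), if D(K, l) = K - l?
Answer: 339504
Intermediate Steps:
339115 + D(-7, -396) = 339115 + (-7 - 1*(-396)) = 339115 + (-7 + 396) = 339115 + 389 = 339504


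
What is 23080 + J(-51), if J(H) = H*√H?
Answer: 23080 - 51*I*√51 ≈ 23080.0 - 364.21*I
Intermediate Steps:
J(H) = H^(3/2)
23080 + J(-51) = 23080 + (-51)^(3/2) = 23080 - 51*I*√51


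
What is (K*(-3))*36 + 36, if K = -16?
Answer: 1764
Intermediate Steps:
(K*(-3))*36 + 36 = -16*(-3)*36 + 36 = 48*36 + 36 = 1728 + 36 = 1764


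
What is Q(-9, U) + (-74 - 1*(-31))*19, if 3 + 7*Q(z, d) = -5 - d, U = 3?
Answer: -5730/7 ≈ -818.57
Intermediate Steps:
Q(z, d) = -8/7 - d/7 (Q(z, d) = -3/7 + (-5 - d)/7 = -3/7 + (-5/7 - d/7) = -8/7 - d/7)
Q(-9, U) + (-74 - 1*(-31))*19 = (-8/7 - 1/7*3) + (-74 - 1*(-31))*19 = (-8/7 - 3/7) + (-74 + 31)*19 = -11/7 - 43*19 = -11/7 - 817 = -5730/7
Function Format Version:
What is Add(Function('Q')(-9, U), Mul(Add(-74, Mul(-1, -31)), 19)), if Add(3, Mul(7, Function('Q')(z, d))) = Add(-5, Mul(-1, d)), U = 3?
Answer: Rational(-5730, 7) ≈ -818.57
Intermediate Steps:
Function('Q')(z, d) = Add(Rational(-8, 7), Mul(Rational(-1, 7), d)) (Function('Q')(z, d) = Add(Rational(-3, 7), Mul(Rational(1, 7), Add(-5, Mul(-1, d)))) = Add(Rational(-3, 7), Add(Rational(-5, 7), Mul(Rational(-1, 7), d))) = Add(Rational(-8, 7), Mul(Rational(-1, 7), d)))
Add(Function('Q')(-9, U), Mul(Add(-74, Mul(-1, -31)), 19)) = Add(Add(Rational(-8, 7), Mul(Rational(-1, 7), 3)), Mul(Add(-74, Mul(-1, -31)), 19)) = Add(Add(Rational(-8, 7), Rational(-3, 7)), Mul(Add(-74, 31), 19)) = Add(Rational(-11, 7), Mul(-43, 19)) = Add(Rational(-11, 7), -817) = Rational(-5730, 7)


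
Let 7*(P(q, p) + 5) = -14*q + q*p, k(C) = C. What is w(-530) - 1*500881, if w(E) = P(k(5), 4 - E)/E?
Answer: -371654215/742 ≈ -5.0088e+5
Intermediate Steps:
P(q, p) = -5 - 2*q + p*q/7 (P(q, p) = -5 + (-14*q + q*p)/7 = -5 + (-14*q + p*q)/7 = -5 + (-2*q + p*q/7) = -5 - 2*q + p*q/7)
w(E) = (-85/7 - 5*E/7)/E (w(E) = (-5 - 2*5 + (⅐)*(4 - E)*5)/E = (-5 - 10 + (20/7 - 5*E/7))/E = (-85/7 - 5*E/7)/E)
w(-530) - 1*500881 = (5/7)*(-17 - 1*(-530))/(-530) - 1*500881 = (5/7)*(-1/530)*(-17 + 530) - 500881 = (5/7)*(-1/530)*513 - 500881 = -513/742 - 500881 = -371654215/742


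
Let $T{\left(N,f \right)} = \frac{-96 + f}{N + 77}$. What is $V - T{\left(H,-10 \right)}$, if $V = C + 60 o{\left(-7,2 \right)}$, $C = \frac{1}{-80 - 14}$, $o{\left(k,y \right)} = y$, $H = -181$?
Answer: $\frac{290763}{2444} \approx 118.97$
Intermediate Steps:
$C = - \frac{1}{94}$ ($C = \frac{1}{-94} = - \frac{1}{94} \approx -0.010638$)
$T{\left(N,f \right)} = \frac{-96 + f}{77 + N}$
$V = \frac{11279}{94}$ ($V = - \frac{1}{94} + 60 \cdot 2 = - \frac{1}{94} + 120 = \frac{11279}{94} \approx 119.99$)
$V - T{\left(H,-10 \right)} = \frac{11279}{94} - \frac{-96 - 10}{77 - 181} = \frac{11279}{94} - \frac{1}{-104} \left(-106\right) = \frac{11279}{94} - \left(- \frac{1}{104}\right) \left(-106\right) = \frac{11279}{94} - \frac{53}{52} = \frac{290763}{2444}$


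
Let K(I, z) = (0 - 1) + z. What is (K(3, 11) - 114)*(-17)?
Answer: 1768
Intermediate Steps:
K(I, z) = -1 + z
(K(3, 11) - 114)*(-17) = ((-1 + 11) - 114)*(-17) = (10 - 114)*(-17) = -104*(-17) = 1768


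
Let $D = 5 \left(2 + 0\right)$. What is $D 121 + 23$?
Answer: $1233$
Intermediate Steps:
$D = 10$ ($D = 5 \cdot 2 = 10$)
$D 121 + 23 = 10 \cdot 121 + 23 = 1210 + 23 = 1233$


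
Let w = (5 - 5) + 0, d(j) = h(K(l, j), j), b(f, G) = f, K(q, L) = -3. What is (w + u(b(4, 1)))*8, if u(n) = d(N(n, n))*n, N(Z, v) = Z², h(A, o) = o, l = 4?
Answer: 512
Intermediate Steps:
d(j) = j
w = 0 (w = 0 + 0 = 0)
u(n) = n³ (u(n) = n²*n = n³)
(w + u(b(4, 1)))*8 = (0 + 4³)*8 = (0 + 64)*8 = 64*8 = 512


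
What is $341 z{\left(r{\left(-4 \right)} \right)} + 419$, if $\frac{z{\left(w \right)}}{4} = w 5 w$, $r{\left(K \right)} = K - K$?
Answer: $419$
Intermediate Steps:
$r{\left(K \right)} = 0$
$z{\left(w \right)} = 20 w^{2}$ ($z{\left(w \right)} = 4 w 5 w = 4 \cdot 5 w w = 4 \cdot 5 w^{2} = 20 w^{2}$)
$341 z{\left(r{\left(-4 \right)} \right)} + 419 = 341 \cdot 20 \cdot 0^{2} + 419 = 341 \cdot 20 \cdot 0 + 419 = 341 \cdot 0 + 419 = 0 + 419 = 419$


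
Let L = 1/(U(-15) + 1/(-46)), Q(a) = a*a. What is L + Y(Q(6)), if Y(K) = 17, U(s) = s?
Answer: 11701/691 ≈ 16.933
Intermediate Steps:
Q(a) = a**2
L = -46/691 (L = 1/(-15 + 1/(-46)) = 1/(-15 - 1/46) = 1/(-691/46) = -46/691 ≈ -0.066570)
L + Y(Q(6)) = -46/691 + 17 = 11701/691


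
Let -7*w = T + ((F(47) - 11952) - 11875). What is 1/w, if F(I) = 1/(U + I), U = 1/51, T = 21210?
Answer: 16786/6275515 ≈ 0.0026748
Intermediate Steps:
U = 1/51 ≈ 0.019608
F(I) = 1/(1/51 + I)
w = 6275515/16786 (w = -(21210 + ((51/(1 + 51*47) - 11952) - 11875))/7 = -(21210 + ((51/(1 + 2397) - 11952) - 11875))/7 = -(21210 + ((51/2398 - 11952) - 11875))/7 = -(21210 + (-28660845/2398 - 11875))/7 = -(21210 - 57137095/2398)/7 = -⅐*(-6275515/2398) = 6275515/16786 ≈ 373.85)
1/w = 1/(6275515/16786) = 16786/6275515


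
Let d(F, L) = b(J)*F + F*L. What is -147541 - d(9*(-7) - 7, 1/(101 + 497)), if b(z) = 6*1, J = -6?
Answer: -43989144/299 ≈ -1.4712e+5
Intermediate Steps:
b(z) = 6
d(F, L) = 6*F + F*L
-147541 - d(9*(-7) - 7, 1/(101 + 497)) = -147541 - (9*(-7) - 7)*(6 + 1/(101 + 497)) = -147541 - (-63 - 7)*(6 + 1/598) = -147541 - (-70)*(6 + 1/598) = -147541 - (-70)*3589/598 = -147541 - 1*(-125615/299) = -147541 + 125615/299 = -43989144/299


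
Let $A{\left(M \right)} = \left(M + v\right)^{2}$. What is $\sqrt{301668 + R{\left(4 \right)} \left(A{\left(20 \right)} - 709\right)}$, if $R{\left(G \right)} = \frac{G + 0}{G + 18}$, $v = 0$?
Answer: $\frac{\sqrt{36495030}}{11} \approx 549.19$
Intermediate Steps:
$R{\left(G \right)} = \frac{G}{18 + G}$
$A{\left(M \right)} = M^{2}$ ($A{\left(M \right)} = \left(M + 0\right)^{2} = M^{2}$)
$\sqrt{301668 + R{\left(4 \right)} \left(A{\left(20 \right)} - 709\right)} = \sqrt{301668 + \frac{4}{18 + 4} \left(20^{2} - 709\right)} = \sqrt{301668 + \frac{4}{22} \left(400 - 709\right)} = \sqrt{301668 + 4 \cdot \frac{1}{22} \left(-309\right)} = \sqrt{301668 + \frac{2}{11} \left(-309\right)} = \sqrt{301668 - \frac{618}{11}} = \sqrt{\frac{3317730}{11}} = \frac{\sqrt{36495030}}{11}$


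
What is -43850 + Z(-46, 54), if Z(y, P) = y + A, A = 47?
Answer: -43849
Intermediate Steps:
Z(y, P) = 47 + y (Z(y, P) = y + 47 = 47 + y)
-43850 + Z(-46, 54) = -43850 + (47 - 46) = -43850 + 1 = -43849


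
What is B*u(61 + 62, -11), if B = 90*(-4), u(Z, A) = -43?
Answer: 15480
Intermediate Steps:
B = -360
B*u(61 + 62, -11) = -360*(-43) = 15480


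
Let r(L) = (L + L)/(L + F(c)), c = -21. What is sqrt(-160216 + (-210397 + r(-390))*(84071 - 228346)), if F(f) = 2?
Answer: sqrt(285606214255606)/97 ≈ 1.7423e+5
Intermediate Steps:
r(L) = 2*L/(2 + L) (r(L) = (L + L)/(L + 2) = (2*L)/(2 + L) = 2*L/(2 + L))
sqrt(-160216 + (-210397 + r(-390))*(84071 - 228346)) = sqrt(-160216 + (-210397 + 2*(-390)/(2 - 390))*(84071 - 228346)) = sqrt(-160216 + (-210397 + 2*(-390)/(-388))*(-144275)) = sqrt(-160216 + (-210397 + 2*(-390)*(-1/388))*(-144275)) = sqrt(-160216 + (-210397 + 195/97)*(-144275)) = sqrt(-160216 - 20408314/97*(-144275)) = sqrt(-160216 + 2944409502350/97) = sqrt(2944393961398/97) = sqrt(285606214255606)/97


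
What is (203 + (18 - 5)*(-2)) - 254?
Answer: -77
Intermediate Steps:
(203 + (18 - 5)*(-2)) - 254 = (203 + 13*(-2)) - 254 = (203 - 26) - 254 = 177 - 254 = -77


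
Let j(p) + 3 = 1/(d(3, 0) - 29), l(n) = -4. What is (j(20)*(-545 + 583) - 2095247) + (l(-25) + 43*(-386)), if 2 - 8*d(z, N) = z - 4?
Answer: -483639831/229 ≈ -2.1120e+6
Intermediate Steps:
d(z, N) = 3/4 - z/8 (d(z, N) = 1/4 - (z - 4)/8 = 1/4 - (-4 + z)/8 = 1/4 + (1/2 - z/8) = 3/4 - z/8)
j(p) = -695/229 (j(p) = -3 + 1/((3/4 - 1/8*3) - 29) = -3 + 1/((3/4 - 3/8) - 29) = -3 + 1/(3/8 - 29) = -3 + 1/(-229/8) = -3 - 8/229 = -695/229)
(j(20)*(-545 + 583) - 2095247) + (l(-25) + 43*(-386)) = (-695*(-545 + 583)/229 - 2095247) + (-4 + 43*(-386)) = (-695/229*38 - 2095247) + (-4 - 16598) = (-26410/229 - 2095247) - 16602 = -479837973/229 - 16602 = -483639831/229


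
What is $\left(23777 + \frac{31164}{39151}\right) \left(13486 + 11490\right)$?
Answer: $\frac{474505511984}{799} \approx 5.9387 \cdot 10^{8}$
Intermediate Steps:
$\left(23777 + \frac{31164}{39151}\right) \left(13486 + 11490\right) = \left(23777 + 31164 \cdot \frac{1}{39151}\right) 24976 = \left(23777 + \frac{636}{799}\right) 24976 = \frac{18998459}{799} \cdot 24976 = \frac{474505511984}{799}$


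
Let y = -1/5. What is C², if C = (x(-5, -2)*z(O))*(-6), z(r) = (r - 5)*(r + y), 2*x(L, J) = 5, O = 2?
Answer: 6561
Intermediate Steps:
x(L, J) = 5/2 (x(L, J) = (½)*5 = 5/2)
y = -⅕ (y = -1*⅕ = -⅕ ≈ -0.20000)
z(r) = (-5 + r)*(-⅕ + r) (z(r) = (r - 5)*(r - ⅕) = (-5 + r)*(-⅕ + r))
C = 81 (C = (5*(1 + 2² - 26/5*2)/2)*(-6) = (5*(1 + 4 - 52/5)/2)*(-6) = ((5/2)*(-27/5))*(-6) = -27/2*(-6) = 81)
C² = 81² = 6561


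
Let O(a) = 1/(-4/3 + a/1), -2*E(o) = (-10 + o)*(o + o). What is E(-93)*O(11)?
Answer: -28737/29 ≈ -990.93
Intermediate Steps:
E(o) = -o*(-10 + o) (E(o) = -(-10 + o)*(o + o)/2 = -(-10 + o)*2*o/2 = -o*(-10 + o))
O(a) = 1/(-4/3 + a) (O(a) = 1/(-4*1/3 + a*1) = 1/(-4/3 + a))
E(-93)*O(11) = (-93*(10 - 1*(-93)))*(3/(-4 + 3*11)) = (-93*(10 + 93))*(3/(-4 + 33)) = (-93*103)*(3/29) = -28737/29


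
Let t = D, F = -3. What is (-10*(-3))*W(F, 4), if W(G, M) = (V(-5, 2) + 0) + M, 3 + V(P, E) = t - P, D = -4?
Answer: 60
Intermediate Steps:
t = -4
V(P, E) = -7 - P (V(P, E) = -3 + (-4 - P) = -7 - P)
W(G, M) = -2 + M (W(G, M) = ((-7 - 1*(-5)) + 0) + M = ((-7 + 5) + 0) + M = (-2 + 0) + M = -2 + M)
(-10*(-3))*W(F, 4) = (-10*(-3))*(-2 + 4) = 30*2 = 60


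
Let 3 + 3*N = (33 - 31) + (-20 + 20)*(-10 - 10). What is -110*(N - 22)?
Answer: 7370/3 ≈ 2456.7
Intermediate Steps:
N = -⅓ (N = -1 + ((33 - 31) + (-20 + 20)*(-10 - 10))/3 = -1 + (2 + 0*(-20))/3 = -1 + (2 + 0)/3 = -1 + (⅓)*2 = -1 + ⅔ = -⅓ ≈ -0.33333)
-110*(N - 22) = -110*(-⅓ - 22) = -110*(-67/3) = 7370/3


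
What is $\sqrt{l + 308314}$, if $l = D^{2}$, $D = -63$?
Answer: $\sqrt{312283} \approx 558.82$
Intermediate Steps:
$l = 3969$ ($l = \left(-63\right)^{2} = 3969$)
$\sqrt{l + 308314} = \sqrt{3969 + 308314} = \sqrt{312283}$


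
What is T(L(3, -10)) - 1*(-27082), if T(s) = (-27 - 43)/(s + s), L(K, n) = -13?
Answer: 352101/13 ≈ 27085.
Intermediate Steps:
T(s) = -35/s (T(s) = -70*1/(2*s) = -35/s)
T(L(3, -10)) - 1*(-27082) = -35/(-13) - 1*(-27082) = -35*(-1/13) + 27082 = 35/13 + 27082 = 352101/13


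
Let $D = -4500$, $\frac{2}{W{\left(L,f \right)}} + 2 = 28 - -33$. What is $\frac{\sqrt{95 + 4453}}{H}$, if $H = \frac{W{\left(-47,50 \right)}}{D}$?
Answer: $- 265500 \sqrt{1137} \approx -8.9525 \cdot 10^{6}$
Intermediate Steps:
$W{\left(L,f \right)} = \frac{2}{59}$ ($W{\left(L,f \right)} = \frac{2}{-2 + \left(28 - -33\right)} = \frac{2}{-2 + \left(28 + 33\right)} = \frac{2}{-2 + 61} = \frac{2}{59}$)
$H = - \frac{1}{132750}$ ($H = \frac{2}{59 \left(-4500\right)} = \frac{2}{59} \left(- \frac{1}{4500}\right) = - \frac{1}{132750} \approx -7.533 \cdot 10^{-6}$)
$\frac{\sqrt{95 + 4453}}{H} = \frac{\sqrt{95 + 4453}}{- \frac{1}{132750}} = \sqrt{4548} \left(-132750\right) = 2 \sqrt{1137} \left(-132750\right) = - 265500 \sqrt{1137}$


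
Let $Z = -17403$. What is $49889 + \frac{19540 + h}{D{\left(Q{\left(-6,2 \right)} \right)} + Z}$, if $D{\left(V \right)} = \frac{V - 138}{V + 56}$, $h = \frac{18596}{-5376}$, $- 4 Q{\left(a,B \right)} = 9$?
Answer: $\frac{250912320661231}{5029524864} \approx 49888.0$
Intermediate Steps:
$Q{\left(a,B \right)} = - \frac{9}{4}$ ($Q{\left(a,B \right)} = \left(- \frac{1}{4}\right) 9 = - \frac{9}{4}$)
$h = - \frac{4649}{1344}$ ($h = 18596 \left(- \frac{1}{5376}\right) = - \frac{4649}{1344} \approx -3.4591$)
$D{\left(V \right)} = \frac{-138 + V}{56 + V}$
$49889 + \frac{19540 + h}{D{\left(Q{\left(-6,2 \right)} \right)} + Z} = 49889 + \frac{19540 - \frac{4649}{1344}}{\frac{-138 - \frac{9}{4}}{56 - \frac{9}{4}} - 17403} = 49889 + \frac{26257111}{1344 \left(\frac{1}{\frac{215}{4}} \left(- \frac{561}{4}\right) - 17403\right)} = 49889 + \frac{26257111}{1344 \left(\frac{4}{215} \left(- \frac{561}{4}\right) - 17403\right)} = 49889 + \frac{26257111}{1344 \left(- \frac{561}{215} - 17403\right)} = 49889 + \frac{26257111}{1344 \left(- \frac{3742206}{215}\right)} = 49889 + \frac{26257111}{1344} \left(- \frac{215}{3742206}\right) = 49889 - \frac{5645278865}{5029524864} = \frac{250912320661231}{5029524864}$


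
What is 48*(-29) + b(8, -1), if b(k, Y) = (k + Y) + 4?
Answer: -1381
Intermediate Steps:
b(k, Y) = 4 + Y + k (b(k, Y) = (Y + k) + 4 = 4 + Y + k)
48*(-29) + b(8, -1) = 48*(-29) + (4 - 1 + 8) = -1392 + 11 = -1381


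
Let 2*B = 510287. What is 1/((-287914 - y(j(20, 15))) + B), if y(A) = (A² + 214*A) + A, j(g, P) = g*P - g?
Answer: -2/342741 ≈ -5.8353e-6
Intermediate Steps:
B = 510287/2 (B = (½)*510287 = 510287/2 ≈ 2.5514e+5)
j(g, P) = -g + P*g (j(g, P) = P*g - g = -g + P*g)
y(A) = A² + 215*A
1/((-287914 - y(j(20, 15))) + B) = 1/((-287914 - 20*(-1 + 15)*(215 + 20*(-1 + 15))) + 510287/2) = 1/((-287914 - 20*14*(215 + 20*14)) + 510287/2) = 1/((-287914 - 280*(215 + 280)) + 510287/2) = 1/((-287914 - 280*495) + 510287/2) = 1/((-287914 - 1*138600) + 510287/2) = 1/((-287914 - 138600) + 510287/2) = 1/(-426514 + 510287/2) = 1/(-342741/2) = -2/342741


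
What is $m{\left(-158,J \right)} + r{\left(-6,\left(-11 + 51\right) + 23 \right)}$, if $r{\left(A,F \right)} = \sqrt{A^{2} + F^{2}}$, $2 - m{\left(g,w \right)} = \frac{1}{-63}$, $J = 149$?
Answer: $\frac{127}{63} + 3 \sqrt{445} \approx 65.301$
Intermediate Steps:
$m{\left(g,w \right)} = \frac{127}{63}$ ($m{\left(g,w \right)} = 2 - \frac{1}{-63} = 2 - - \frac{1}{63} = 2 + \frac{1}{63} = \frac{127}{63}$)
$m{\left(-158,J \right)} + r{\left(-6,\left(-11 + 51\right) + 23 \right)} = \frac{127}{63} + \sqrt{\left(-6\right)^{2} + \left(\left(-11 + 51\right) + 23\right)^{2}} = \frac{127}{63} + \sqrt{36 + \left(40 + 23\right)^{2}} = \frac{127}{63} + \sqrt{36 + 63^{2}} = \frac{127}{63} + \sqrt{36 + 3969} = \frac{127}{63} + \sqrt{4005} = \frac{127}{63} + 3 \sqrt{445}$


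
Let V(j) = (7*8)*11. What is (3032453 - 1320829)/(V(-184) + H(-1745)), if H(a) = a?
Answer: -1711624/1129 ≈ -1516.1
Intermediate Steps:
V(j) = 616 (V(j) = 56*11 = 616)
(3032453 - 1320829)/(V(-184) + H(-1745)) = (3032453 - 1320829)/(616 - 1745) = 1711624/(-1129) = 1711624*(-1/1129) = -1711624/1129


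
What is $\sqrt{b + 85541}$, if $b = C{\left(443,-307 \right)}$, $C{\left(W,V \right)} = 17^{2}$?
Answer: $\sqrt{85830} \approx 292.97$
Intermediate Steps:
$C{\left(W,V \right)} = 289$
$b = 289$
$\sqrt{b + 85541} = \sqrt{289 + 85541} = \sqrt{85830}$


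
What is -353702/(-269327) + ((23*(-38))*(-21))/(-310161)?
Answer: 34920446088/27844910549 ≈ 1.2541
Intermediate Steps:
-353702/(-269327) + ((23*(-38))*(-21))/(-310161) = -353702*(-1/269327) - 874*(-21)*(-1/310161) = 353702/269327 + 18354*(-1/310161) = 353702/269327 - 6118/103387 = 34920446088/27844910549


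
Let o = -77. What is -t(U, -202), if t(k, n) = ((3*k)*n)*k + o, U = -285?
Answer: 49222427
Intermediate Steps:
t(k, n) = -77 + 3*n*k**2 (t(k, n) = ((3*k)*n)*k - 77 = (3*k*n)*k - 77 = 3*n*k**2 - 77 = -77 + 3*n*k**2)
-t(U, -202) = -(-77 + 3*(-202)*(-285)**2) = -(-77 + 3*(-202)*81225) = -(-77 - 49222350) = -1*(-49222427) = 49222427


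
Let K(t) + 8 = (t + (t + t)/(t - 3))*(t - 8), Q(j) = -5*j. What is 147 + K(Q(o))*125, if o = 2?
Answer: 236411/13 ≈ 18185.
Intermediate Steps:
K(t) = -8 + (-8 + t)*(t + 2*t/(-3 + t)) (K(t) = -8 + (t + (t + t)/(t - 3))*(t - 8) = -8 + (t + (2*t)/(-3 + t))*(-8 + t) = -8 + (t + 2*t/(-3 + t))*(-8 + t) = -8 + (-8 + t)*(t + 2*t/(-3 + t)))
147 + K(Q(o))*125 = 147 + ((24 + (-5*2)**3 - 9*(-5*2)**2)/(-3 - 5*2))*125 = 147 + ((24 + (-10)**3 - 9*(-10)**2)/(-3 - 10))*125 = 147 + ((24 - 1000 - 9*100)/(-13))*125 = 147 - (24 - 1000 - 900)/13*125 = 147 - 1/13*(-1876)*125 = 147 + (1876/13)*125 = 147 + 234500/13 = 236411/13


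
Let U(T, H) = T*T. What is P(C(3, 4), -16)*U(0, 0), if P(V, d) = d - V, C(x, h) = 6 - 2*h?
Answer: 0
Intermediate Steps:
U(T, H) = T²
P(C(3, 4), -16)*U(0, 0) = (-16 - (6 - 2*4))*0² = (-16 - (6 - 8))*0 = (-16 - 1*(-2))*0 = (-16 + 2)*0 = -14*0 = 0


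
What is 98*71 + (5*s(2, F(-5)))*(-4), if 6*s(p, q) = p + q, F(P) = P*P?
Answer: 6868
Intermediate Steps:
F(P) = P²
s(p, q) = p/6 + q/6 (s(p, q) = (p + q)/6 = p/6 + q/6)
98*71 + (5*s(2, F(-5)))*(-4) = 98*71 + (5*((⅙)*2 + (⅙)*(-5)²))*(-4) = 6958 + (5*(⅓ + (⅙)*25))*(-4) = 6958 + (5*(⅓ + 25/6))*(-4) = 6958 + (5*(9/2))*(-4) = 6958 + (45/2)*(-4) = 6958 - 90 = 6868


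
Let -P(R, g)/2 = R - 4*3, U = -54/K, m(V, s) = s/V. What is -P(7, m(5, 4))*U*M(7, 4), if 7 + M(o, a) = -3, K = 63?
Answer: -600/7 ≈ -85.714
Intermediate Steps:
M(o, a) = -10 (M(o, a) = -7 - 3 = -10)
U = -6/7 (U = -54/63 = -54*1/63 = -6/7 ≈ -0.85714)
P(R, g) = 24 - 2*R (P(R, g) = -2*(R - 4*3) = -2*(R - 12) = -2*(-12 + R) = 24 - 2*R)
-P(7, m(5, 4))*U*M(7, 4) = -(24 - 2*7)*(-6/7)*(-10) = -(24 - 14)*(-6/7)*(-10) = -10*(-6/7)*(-10) = -(-60)*(-10)/7 = -1*600/7 = -600/7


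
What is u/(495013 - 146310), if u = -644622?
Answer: -644622/348703 ≈ -1.8486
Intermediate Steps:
u/(495013 - 146310) = -644622/(495013 - 146310) = -644622/348703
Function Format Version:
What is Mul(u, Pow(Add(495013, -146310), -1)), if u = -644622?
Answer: Rational(-644622, 348703) ≈ -1.8486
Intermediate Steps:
Mul(u, Pow(Add(495013, -146310), -1)) = Mul(-644622, Pow(Add(495013, -146310), -1)) = Mul(-644622, Pow(348703, -1)) = Mul(-644622, Rational(1, 348703)) = Rational(-644622, 348703)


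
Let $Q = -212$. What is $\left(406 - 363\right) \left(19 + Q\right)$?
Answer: $-8299$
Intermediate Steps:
$\left(406 - 363\right) \left(19 + Q\right) = \left(406 - 363\right) \left(19 - 212\right) = \left(406 - 363\right) \left(-193\right) = 43 \left(-193\right) = -8299$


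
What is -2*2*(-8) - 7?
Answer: 25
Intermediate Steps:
-2*2*(-8) - 7 = -4*(-8) - 7 = 32 - 7 = 25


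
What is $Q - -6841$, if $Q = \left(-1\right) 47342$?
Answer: $-40501$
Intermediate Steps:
$Q = -47342$
$Q - -6841 = -47342 - -6841 = -47342 + 6841 = -40501$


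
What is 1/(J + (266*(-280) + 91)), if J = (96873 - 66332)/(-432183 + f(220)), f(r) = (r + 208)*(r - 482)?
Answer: -544319/40491376632 ≈ -1.3443e-5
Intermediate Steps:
f(r) = (-482 + r)*(208 + r) (f(r) = (208 + r)*(-482 + r) = (-482 + r)*(208 + r))
J = -30541/544319 (J = (96873 - 66332)/(-432183 + (-100256 + 220² - 274*220)) = 30541/(-432183 + (-100256 + 48400 - 60280)) = 30541/(-432183 - 112136) = 30541/(-544319) = 30541*(-1/544319) = -30541/544319 ≈ -0.056109)
1/(J + (266*(-280) + 91)) = 1/(-30541/544319 + (266*(-280) + 91)) = 1/(-30541/544319 + (-74480 + 91)) = 1/(-30541/544319 - 74389) = 1/(-40491376632/544319) = -544319/40491376632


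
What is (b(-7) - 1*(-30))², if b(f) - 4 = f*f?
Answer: 6889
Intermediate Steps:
b(f) = 4 + f² (b(f) = 4 + f*f = 4 + f²)
(b(-7) - 1*(-30))² = ((4 + (-7)²) - 1*(-30))² = ((4 + 49) + 30)² = (53 + 30)² = 83² = 6889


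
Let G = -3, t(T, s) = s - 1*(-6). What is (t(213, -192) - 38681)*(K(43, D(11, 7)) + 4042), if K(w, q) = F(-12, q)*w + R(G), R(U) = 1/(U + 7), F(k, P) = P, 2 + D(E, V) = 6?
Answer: -655181019/4 ≈ -1.6380e+8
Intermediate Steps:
t(T, s) = 6 + s (t(T, s) = s + 6 = 6 + s)
D(E, V) = 4 (D(E, V) = -2 + 6 = 4)
R(U) = 1/(7 + U)
K(w, q) = ¼ + q*w (K(w, q) = q*w + 1/(7 - 3) = q*w + 1/4 = q*w + ¼ = ¼ + q*w)
(t(213, -192) - 38681)*(K(43, D(11, 7)) + 4042) = ((6 - 192) - 38681)*((¼ + 4*43) + 4042) = (-186 - 38681)*((¼ + 172) + 4042) = -38867*(689/4 + 4042) = -38867*16857/4 = -655181019/4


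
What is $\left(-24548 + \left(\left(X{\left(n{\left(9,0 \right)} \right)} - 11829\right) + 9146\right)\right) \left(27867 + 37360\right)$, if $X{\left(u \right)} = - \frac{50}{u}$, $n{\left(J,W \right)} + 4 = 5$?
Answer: $-1779457787$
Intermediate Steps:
$n{\left(J,W \right)} = 1$ ($n{\left(J,W \right)} = -4 + 5 = 1$)
$\left(-24548 + \left(\left(X{\left(n{\left(9,0 \right)} \right)} - 11829\right) + 9146\right)\right) \left(27867 + 37360\right) = \left(-24548 + \left(\left(- \frac{50}{1} - 11829\right) + 9146\right)\right) \left(27867 + 37360\right) = \left(-24548 + \left(\left(\left(-50\right) 1 - 11829\right) + 9146\right)\right) 65227 = \left(-24548 + \left(\left(-50 - 11829\right) + 9146\right)\right) 65227 = \left(-24548 + \left(-11879 + 9146\right)\right) 65227 = \left(-24548 - 2733\right) 65227 = \left(-27281\right) 65227 = -1779457787$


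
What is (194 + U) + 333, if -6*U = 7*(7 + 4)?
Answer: 3085/6 ≈ 514.17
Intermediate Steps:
U = -77/6 (U = -7*(7 + 4)/6 = -7*11/6 = -⅙*77 = -77/6 ≈ -12.833)
(194 + U) + 333 = (194 - 77/6) + 333 = 1087/6 + 333 = 3085/6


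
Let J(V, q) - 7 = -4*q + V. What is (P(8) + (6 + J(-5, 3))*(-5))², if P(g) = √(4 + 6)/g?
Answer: (160 + √10)²/64 ≈ 415.97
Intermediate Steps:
J(V, q) = 7 + V - 4*q (J(V, q) = 7 + (-4*q + V) = 7 + (V - 4*q) = 7 + V - 4*q)
P(g) = √10/g
(P(8) + (6 + J(-5, 3))*(-5))² = (√10/8 + (6 + (7 - 5 - 4*3))*(-5))² = (√10*(⅛) + (6 + (7 - 5 - 12))*(-5))² = (√10/8 + (6 - 10)*(-5))² = (√10/8 - 4*(-5))² = (√10/8 + 20)² = (20 + √10/8)²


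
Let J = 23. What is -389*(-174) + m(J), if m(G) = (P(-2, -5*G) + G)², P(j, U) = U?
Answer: 76150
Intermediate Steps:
m(G) = 16*G² (m(G) = (-5*G + G)² = (-4*G)² = 16*G²)
-389*(-174) + m(J) = -389*(-174) + 16*23² = 67686 + 16*529 = 67686 + 8464 = 76150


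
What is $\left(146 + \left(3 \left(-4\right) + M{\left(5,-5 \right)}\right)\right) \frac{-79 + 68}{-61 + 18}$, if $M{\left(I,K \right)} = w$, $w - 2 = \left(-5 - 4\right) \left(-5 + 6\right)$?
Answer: $\frac{1397}{43} \approx 32.488$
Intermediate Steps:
$w = -7$ ($w = 2 + \left(-5 - 4\right) \left(-5 + 6\right) = 2 - 9 = -7$)
$M{\left(I,K \right)} = -7$
$\left(146 + \left(3 \left(-4\right) + M{\left(5,-5 \right)}\right)\right) \frac{-79 + 68}{-61 + 18} = \left(146 + \left(3 \left(-4\right) - 7\right)\right) \frac{-79 + 68}{-61 + 18} = \left(146 - 19\right) \left(- \frac{11}{-43}\right) = \left(146 - 19\right) \left(\left(-11\right) \left(- \frac{1}{43}\right)\right) = 127 \cdot \frac{11}{43} = \frac{1397}{43}$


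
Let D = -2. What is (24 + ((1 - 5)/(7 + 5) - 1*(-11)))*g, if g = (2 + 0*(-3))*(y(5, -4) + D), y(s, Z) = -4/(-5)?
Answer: -416/5 ≈ -83.200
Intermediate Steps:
y(s, Z) = ⅘ (y(s, Z) = -4*(-⅕) = ⅘)
g = -12/5 (g = (2 + 0*(-3))*(⅘ - 2) = (2 + 0)*(-6/5) = 2*(-6/5) = -12/5 ≈ -2.4000)
(24 + ((1 - 5)/(7 + 5) - 1*(-11)))*g = (24 + ((1 - 5)/(7 + 5) - 1*(-11)))*(-12/5) = (24 + (-4/12 + 11))*(-12/5) = (24 + (-4*1/12 + 11))*(-12/5) = (24 + (-⅓ + 11))*(-12/5) = (24 + 32/3)*(-12/5) = (104/3)*(-12/5) = -416/5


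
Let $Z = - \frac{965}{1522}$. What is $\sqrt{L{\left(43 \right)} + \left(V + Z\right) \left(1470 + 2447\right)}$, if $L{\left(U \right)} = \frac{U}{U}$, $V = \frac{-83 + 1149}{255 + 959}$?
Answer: $\frac{\sqrt{816773557474894}}{923854} \approx 30.935$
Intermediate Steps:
$Z = - \frac{965}{1522}$ ($Z = \left(-965\right) \frac{1}{1522} = - \frac{965}{1522} \approx -0.63403$)
$V = \frac{533}{607}$ ($V = \frac{1066}{1214} = 1066 \cdot \frac{1}{1214} = \frac{533}{607} \approx 0.87809$)
$L{\left(U \right)} = 1$
$\sqrt{L{\left(43 \right)} + \left(V + Z\right) \left(1470 + 2447\right)} = \sqrt{1 + \left(\frac{533}{607} - \frac{965}{1522}\right) \left(1470 + 2447\right)} = \sqrt{1 + \frac{225471}{923854} \cdot 3917} = \sqrt{1 + \frac{883169907}{923854}} = \sqrt{\frac{884093761}{923854}} = \frac{\sqrt{816773557474894}}{923854}$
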